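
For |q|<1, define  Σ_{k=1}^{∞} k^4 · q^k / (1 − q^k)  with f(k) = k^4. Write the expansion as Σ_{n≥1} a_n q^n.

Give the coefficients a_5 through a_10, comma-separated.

d|5:{1,5}  Σf=1+625=626
n=6: 1·6 2·3 3·2 6·1  f→[1+16+81+1296]=1394
n=7: 1·7 7·1  f→[1+2401]=2402
n=8: 1·8 2·4 4·2 8·1  f→[1+16+256+4096]=4369
q^9  k|9↦f(k): 1:1 3:81 9:6561  a_9=6643
d|10:{10,5,2,1}  Σf=10000+625+16+1=10642

626, 1394, 2402, 4369, 6643, 10642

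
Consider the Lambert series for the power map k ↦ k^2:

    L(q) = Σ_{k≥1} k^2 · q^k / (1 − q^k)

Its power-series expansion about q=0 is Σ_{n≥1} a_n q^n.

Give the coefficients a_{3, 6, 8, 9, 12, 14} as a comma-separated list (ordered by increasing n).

10, 50, 85, 91, 210, 250

[q^3] f(1)=1,f(3)=9 ⇒ 10
n=6: 6·1 3·2 2·3 1·6  f→[36+9+4+1]=50
n=8: 8·1 4·2 2·4 1·8  f→[64+16+4+1]=85
[q^9] f(9)=81,f(3)=9,f(1)=1 ⇒ 91
d|12:{1,2,3,4,6,12}  Σf=1+4+9+16+36+144=210
[q^14] f(14)=196,f(7)=49,f(2)=4,f(1)=1 ⇒ 250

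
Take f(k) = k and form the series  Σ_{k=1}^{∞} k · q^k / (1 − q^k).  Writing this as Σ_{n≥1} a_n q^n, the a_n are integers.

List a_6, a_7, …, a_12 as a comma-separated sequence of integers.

12, 8, 15, 13, 18, 12, 28

[q^6] f(6)=6,f(3)=3,f(2)=2,f(1)=1 ⇒ 12
[q^7] f(1)=1,f(7)=7 ⇒ 8
[q^8] f(8)=8,f(4)=4,f(2)=2,f(1)=1 ⇒ 15
q^9  k|9↦f(k): 1:1 3:3 9:9  a_9=13
d|10:{1,2,5,10}  Σf=1+2+5+10=18
n=11: 1·11 11·1  f→[1+11]=12
d|12:{12,6,4,3,2,1}  Σf=12+6+4+3+2+1=28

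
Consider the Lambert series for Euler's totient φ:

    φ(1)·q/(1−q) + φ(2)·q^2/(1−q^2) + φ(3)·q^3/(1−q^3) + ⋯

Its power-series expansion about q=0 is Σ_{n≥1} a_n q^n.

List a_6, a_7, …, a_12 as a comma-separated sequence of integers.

n=6: 1·6 2·3 3·2 6·1  φ→[1+1+2+2]=6
n=7: 7·1 1·7  φ→[6+1]=7
n=8: 1·8 2·4 4·2 8·1  φ→[1+1+2+4]=8
[q^9] φ(1)=1,φ(3)=2,φ(9)=6 ⇒ 9
[q^10] φ(10)=4,φ(5)=4,φ(2)=1,φ(1)=1 ⇒ 10
q^11  k|11↦φ(k): 1:1 11:10  a_11=11
n=12: 1·12 2·6 3·4 4·3 6·2 12·1  φ→[1+1+2+2+2+4]=12

6, 7, 8, 9, 10, 11, 12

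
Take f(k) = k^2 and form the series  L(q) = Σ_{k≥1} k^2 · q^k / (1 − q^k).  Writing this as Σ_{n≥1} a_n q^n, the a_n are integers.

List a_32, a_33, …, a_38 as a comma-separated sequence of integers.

d|32:{32,16,8,4,2,1}  Σf=1024+256+64+16+4+1=1365
q^33  k|33↦f(k): 1:1 3:9 11:121 33:1089  a_33=1220
d|34:{1,2,17,34}  Σf=1+4+289+1156=1450
[q^35] f(35)=1225,f(7)=49,f(5)=25,f(1)=1 ⇒ 1300
d|36:{36,18,12,9,6,4,3,2,1}  Σf=1296+324+144+81+36+16+9+4+1=1911
[q^37] f(37)=1369,f(1)=1 ⇒ 1370
q^38  k|38↦f(k): 38:1444 19:361 2:4 1:1  a_38=1810

1365, 1220, 1450, 1300, 1911, 1370, 1810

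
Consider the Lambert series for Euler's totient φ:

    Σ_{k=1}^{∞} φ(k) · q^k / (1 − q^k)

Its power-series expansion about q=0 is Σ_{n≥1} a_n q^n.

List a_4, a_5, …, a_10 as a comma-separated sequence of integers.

[q^4] φ(1)=1,φ(2)=1,φ(4)=2 ⇒ 4
d|5:{5,1}  Σφ=4+1=5
d|6:{6,3,2,1}  Σφ=2+2+1+1=6
[q^7] φ(1)=1,φ(7)=6 ⇒ 7
d|8:{8,4,2,1}  Σφ=4+2+1+1=8
d|9:{9,3,1}  Σφ=6+2+1=9
n=10: 10·1 5·2 2·5 1·10  φ→[4+4+1+1]=10

4, 5, 6, 7, 8, 9, 10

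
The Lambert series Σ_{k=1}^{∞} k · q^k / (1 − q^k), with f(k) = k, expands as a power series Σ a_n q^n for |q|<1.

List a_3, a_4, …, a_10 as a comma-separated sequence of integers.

4, 7, 6, 12, 8, 15, 13, 18

n=3: 1·3 3·1  f→[1+3]=4
d|4:{4,2,1}  Σf=4+2+1=7
n=5: 1·5 5·1  f→[1+5]=6
n=6: 6·1 3·2 2·3 1·6  f→[6+3+2+1]=12
[q^7] f(1)=1,f(7)=7 ⇒ 8
d|8:{1,2,4,8}  Σf=1+2+4+8=15
n=9: 1·9 3·3 9·1  f→[1+3+9]=13
n=10: 1·10 2·5 5·2 10·1  f→[1+2+5+10]=18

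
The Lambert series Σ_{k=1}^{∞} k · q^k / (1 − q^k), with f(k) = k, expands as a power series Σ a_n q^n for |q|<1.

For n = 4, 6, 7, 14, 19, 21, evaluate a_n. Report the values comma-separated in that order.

[q^4] f(1)=1,f(2)=2,f(4)=4 ⇒ 7
n=6: 1·6 2·3 3·2 6·1  f→[1+2+3+6]=12
d|7:{1,7}  Σf=1+7=8
[q^14] f(1)=1,f(2)=2,f(7)=7,f(14)=14 ⇒ 24
q^19  k|19↦f(k): 19:19 1:1  a_19=20
d|21:{21,7,3,1}  Σf=21+7+3+1=32

7, 12, 8, 24, 20, 32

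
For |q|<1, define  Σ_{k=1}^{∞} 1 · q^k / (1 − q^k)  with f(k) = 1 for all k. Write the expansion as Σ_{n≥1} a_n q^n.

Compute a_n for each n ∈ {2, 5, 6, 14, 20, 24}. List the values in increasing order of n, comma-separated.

2, 2, 4, 4, 6, 8

[q^2] f(1)=1,f(2)=1 ⇒ 2
d|5:{1,5}  Σf=1+1=2
d|6:{1,2,3,6}  Σf=1+1+1+1=4
d|14:{1,2,7,14}  Σf=1+1+1+1=4
[q^20] f(20)=1,f(10)=1,f(5)=1,f(4)=1,f(2)=1,f(1)=1 ⇒ 6
d|24:{24,12,8,6,4,3,2,1}  Σf=1+1+1+1+1+1+1+1=8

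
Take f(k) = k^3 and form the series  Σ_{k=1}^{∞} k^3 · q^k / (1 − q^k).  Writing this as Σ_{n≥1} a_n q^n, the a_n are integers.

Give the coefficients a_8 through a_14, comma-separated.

585, 757, 1134, 1332, 2044, 2198, 3096

d|8:{1,2,4,8}  Σf=1+8+64+512=585
q^9  k|9↦f(k): 9:729 3:27 1:1  a_9=757
d|10:{1,2,5,10}  Σf=1+8+125+1000=1134
n=11: 11·1 1·11  f→[1331+1]=1332
d|12:{12,6,4,3,2,1}  Σf=1728+216+64+27+8+1=2044
[q^13] f(1)=1,f(13)=2197 ⇒ 2198
n=14: 14·1 7·2 2·7 1·14  f→[2744+343+8+1]=3096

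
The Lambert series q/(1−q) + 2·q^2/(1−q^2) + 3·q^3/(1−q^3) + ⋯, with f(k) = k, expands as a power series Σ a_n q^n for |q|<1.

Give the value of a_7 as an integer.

[q^7] f(7)=7,f(1)=1 ⇒ 8

a_7 = 8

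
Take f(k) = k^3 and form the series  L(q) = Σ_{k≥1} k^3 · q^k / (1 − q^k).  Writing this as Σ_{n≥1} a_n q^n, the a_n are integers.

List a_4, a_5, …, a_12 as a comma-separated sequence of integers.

73, 126, 252, 344, 585, 757, 1134, 1332, 2044

[q^4] f(1)=1,f(2)=8,f(4)=64 ⇒ 73
n=5: 1·5 5·1  f→[1+125]=126
d|6:{6,3,2,1}  Σf=216+27+8+1=252
d|7:{7,1}  Σf=343+1=344
d|8:{1,2,4,8}  Σf=1+8+64+512=585
[q^9] f(9)=729,f(3)=27,f(1)=1 ⇒ 757
q^10  k|10↦f(k): 10:1000 5:125 2:8 1:1  a_10=1134
d|11:{11,1}  Σf=1331+1=1332
d|12:{12,6,4,3,2,1}  Σf=1728+216+64+27+8+1=2044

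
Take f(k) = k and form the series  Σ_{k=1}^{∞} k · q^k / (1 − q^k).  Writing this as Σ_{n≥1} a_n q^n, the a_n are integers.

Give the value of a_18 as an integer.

n=18: 18·1 9·2 6·3 3·6 2·9 1·18  f→[18+9+6+3+2+1]=39

a_18 = 39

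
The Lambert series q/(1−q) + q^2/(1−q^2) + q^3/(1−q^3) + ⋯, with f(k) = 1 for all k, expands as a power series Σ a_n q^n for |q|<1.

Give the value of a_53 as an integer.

[q^53] f(53)=1,f(1)=1 ⇒ 2

a_53 = 2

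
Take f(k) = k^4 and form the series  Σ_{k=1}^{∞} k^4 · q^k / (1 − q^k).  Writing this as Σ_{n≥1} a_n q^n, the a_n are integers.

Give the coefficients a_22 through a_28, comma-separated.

248914, 279842, 358258, 391251, 485554, 538084, 655746

d|22:{1,2,11,22}  Σf=1+16+14641+234256=248914
[q^23] f(1)=1,f(23)=279841 ⇒ 279842
d|24:{24,12,8,6,4,3,2,1}  Σf=331776+20736+4096+1296+256+81+16+1=358258
d|25:{1,5,25}  Σf=1+625+390625=391251
[q^26] f(1)=1,f(2)=16,f(13)=28561,f(26)=456976 ⇒ 485554
q^27  k|27↦f(k): 27:531441 9:6561 3:81 1:1  a_27=538084
q^28  k|28↦f(k): 28:614656 14:38416 7:2401 4:256 2:16 1:1  a_28=655746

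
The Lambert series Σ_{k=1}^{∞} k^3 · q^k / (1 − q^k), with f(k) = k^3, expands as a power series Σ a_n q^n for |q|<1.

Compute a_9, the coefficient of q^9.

n=9: 1·9 3·3 9·1  f→[1+27+729]=757

a_9 = 757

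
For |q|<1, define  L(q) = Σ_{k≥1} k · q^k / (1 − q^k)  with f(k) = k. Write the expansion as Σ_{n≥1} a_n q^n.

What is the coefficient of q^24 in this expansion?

a_24 = 60

[q^24] f(24)=24,f(12)=12,f(8)=8,f(6)=6,f(4)=4,f(3)=3,f(2)=2,f(1)=1 ⇒ 60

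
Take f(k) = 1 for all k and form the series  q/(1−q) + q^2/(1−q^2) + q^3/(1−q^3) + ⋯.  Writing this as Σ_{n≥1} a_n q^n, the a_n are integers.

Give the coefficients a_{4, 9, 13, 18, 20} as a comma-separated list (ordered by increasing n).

q^4  k|4↦f(k): 1:1 2:1 4:1  a_4=3
q^9  k|9↦f(k): 1:1 3:1 9:1  a_9=3
n=13: 1·13 13·1  f→[1+1]=2
[q^18] f(18)=1,f(9)=1,f(6)=1,f(3)=1,f(2)=1,f(1)=1 ⇒ 6
d|20:{1,2,4,5,10,20}  Σf=1+1+1+1+1+1=6

3, 3, 2, 6, 6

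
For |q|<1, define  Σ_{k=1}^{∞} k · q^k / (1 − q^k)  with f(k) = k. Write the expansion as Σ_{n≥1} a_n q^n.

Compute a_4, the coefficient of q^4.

[q^4] f(1)=1,f(2)=2,f(4)=4 ⇒ 7

a_4 = 7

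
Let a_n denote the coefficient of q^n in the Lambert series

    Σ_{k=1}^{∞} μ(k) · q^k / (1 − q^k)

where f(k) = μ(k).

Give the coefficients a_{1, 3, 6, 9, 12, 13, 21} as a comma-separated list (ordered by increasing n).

q^1  k|1↦μ(k): 1:1  a_1=1
n=3: 3·1 1·3  μ→[(-1)+1]=0
d|6:{1,2,3,6}  Σμ=1+(-1)+(-1)+1=0
d|9:{9,3,1}  Σμ=0+(-1)+1=0
d|12:{1,2,3,4,6,12}  Σμ=1+(-1)+(-1)+0+1+0=0
[q^13] μ(1)=1,μ(13)=-1 ⇒ 0
d|21:{1,3,7,21}  Σμ=1+(-1)+(-1)+1=0

1, 0, 0, 0, 0, 0, 0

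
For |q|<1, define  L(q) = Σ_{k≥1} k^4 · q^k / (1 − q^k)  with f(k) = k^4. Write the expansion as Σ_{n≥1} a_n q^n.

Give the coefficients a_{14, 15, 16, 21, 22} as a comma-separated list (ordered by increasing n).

[q^14] f(14)=38416,f(7)=2401,f(2)=16,f(1)=1 ⇒ 40834
q^15  k|15↦f(k): 1:1 3:81 5:625 15:50625  a_15=51332
[q^16] f(16)=65536,f(8)=4096,f(4)=256,f(2)=16,f(1)=1 ⇒ 69905
n=21: 1·21 3·7 7·3 21·1  f→[1+81+2401+194481]=196964
d|22:{22,11,2,1}  Σf=234256+14641+16+1=248914

40834, 51332, 69905, 196964, 248914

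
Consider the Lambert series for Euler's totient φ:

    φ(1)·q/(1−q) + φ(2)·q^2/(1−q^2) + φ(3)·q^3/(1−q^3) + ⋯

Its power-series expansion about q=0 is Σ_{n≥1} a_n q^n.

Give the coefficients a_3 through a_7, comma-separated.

[q^3] φ(1)=1,φ(3)=2 ⇒ 3
[q^4] φ(4)=2,φ(2)=1,φ(1)=1 ⇒ 4
n=5: 1·5 5·1  φ→[1+4]=5
n=6: 6·1 3·2 2·3 1·6  φ→[2+2+1+1]=6
d|7:{7,1}  Σφ=6+1=7

3, 4, 5, 6, 7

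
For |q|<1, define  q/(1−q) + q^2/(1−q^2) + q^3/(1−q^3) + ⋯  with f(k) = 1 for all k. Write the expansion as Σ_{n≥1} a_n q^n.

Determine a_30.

a_30 = 8

n=30: 1·30 2·15 3·10 5·6 6·5 10·3 15·2 30·1  f→[1+1+1+1+1+1+1+1]=8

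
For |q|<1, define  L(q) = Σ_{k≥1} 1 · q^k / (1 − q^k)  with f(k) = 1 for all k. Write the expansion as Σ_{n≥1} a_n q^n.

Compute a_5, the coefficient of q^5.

a_5 = 2

n=5: 5·1 1·5  f→[1+1]=2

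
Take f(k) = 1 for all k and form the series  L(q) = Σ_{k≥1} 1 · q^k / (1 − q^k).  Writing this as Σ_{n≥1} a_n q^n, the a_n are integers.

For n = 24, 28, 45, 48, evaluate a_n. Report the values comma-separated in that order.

q^24  k|24↦f(k): 1:1 2:1 3:1 4:1 6:1 8:1 12:1 24:1  a_24=8
n=28: 28·1 14·2 7·4 4·7 2·14 1·28  f→[1+1+1+1+1+1]=6
[q^45] f(1)=1,f(3)=1,f(5)=1,f(9)=1,f(15)=1,f(45)=1 ⇒ 6
q^48  k|48↦f(k): 48:1 24:1 16:1 12:1 8:1 6:1 4:1 3:1 2:1 1:1  a_48=10

8, 6, 6, 10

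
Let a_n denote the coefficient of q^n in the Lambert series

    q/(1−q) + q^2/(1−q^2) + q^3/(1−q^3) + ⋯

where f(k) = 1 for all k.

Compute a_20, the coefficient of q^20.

d|20:{1,2,4,5,10,20}  Σf=1+1+1+1+1+1=6

a_20 = 6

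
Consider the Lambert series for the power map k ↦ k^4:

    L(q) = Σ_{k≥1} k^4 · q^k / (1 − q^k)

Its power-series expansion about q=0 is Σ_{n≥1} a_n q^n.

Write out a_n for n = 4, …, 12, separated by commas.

q^4  k|4↦f(k): 4:256 2:16 1:1  a_4=273
n=5: 5·1 1·5  f→[625+1]=626
d|6:{6,3,2,1}  Σf=1296+81+16+1=1394
[q^7] f(7)=2401,f(1)=1 ⇒ 2402
[q^8] f(1)=1,f(2)=16,f(4)=256,f(8)=4096 ⇒ 4369
q^9  k|9↦f(k): 1:1 3:81 9:6561  a_9=6643
[q^10] f(10)=10000,f(5)=625,f(2)=16,f(1)=1 ⇒ 10642
[q^11] f(11)=14641,f(1)=1 ⇒ 14642
[q^12] f(1)=1,f(2)=16,f(3)=81,f(4)=256,f(6)=1296,f(12)=20736 ⇒ 22386

273, 626, 1394, 2402, 4369, 6643, 10642, 14642, 22386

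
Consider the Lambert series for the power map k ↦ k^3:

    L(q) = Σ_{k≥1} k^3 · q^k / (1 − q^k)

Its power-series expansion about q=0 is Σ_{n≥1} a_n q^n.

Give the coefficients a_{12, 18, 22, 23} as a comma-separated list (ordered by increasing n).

2044, 6813, 11988, 12168

[q^12] f(1)=1,f(2)=8,f(3)=27,f(4)=64,f(6)=216,f(12)=1728 ⇒ 2044
n=18: 1·18 2·9 3·6 6·3 9·2 18·1  f→[1+8+27+216+729+5832]=6813
n=22: 22·1 11·2 2·11 1·22  f→[10648+1331+8+1]=11988
n=23: 1·23 23·1  f→[1+12167]=12168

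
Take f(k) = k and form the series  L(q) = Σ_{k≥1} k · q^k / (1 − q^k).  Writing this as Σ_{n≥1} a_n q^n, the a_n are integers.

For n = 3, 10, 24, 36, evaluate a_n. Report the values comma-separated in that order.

4, 18, 60, 91

[q^3] f(3)=3,f(1)=1 ⇒ 4
[q^10] f(1)=1,f(2)=2,f(5)=5,f(10)=10 ⇒ 18
q^24  k|24↦f(k): 24:24 12:12 8:8 6:6 4:4 3:3 2:2 1:1  a_24=60
[q^36] f(36)=36,f(18)=18,f(12)=12,f(9)=9,f(6)=6,f(4)=4,f(3)=3,f(2)=2,f(1)=1 ⇒ 91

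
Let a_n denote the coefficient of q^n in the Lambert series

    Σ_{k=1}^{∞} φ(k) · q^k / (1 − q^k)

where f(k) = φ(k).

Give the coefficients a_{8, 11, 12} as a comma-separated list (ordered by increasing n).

q^8  k|8↦φ(k): 1:1 2:1 4:2 8:4  a_8=8
[q^11] φ(11)=10,φ(1)=1 ⇒ 11
n=12: 12·1 6·2 4·3 3·4 2·6 1·12  φ→[4+2+2+2+1+1]=12

8, 11, 12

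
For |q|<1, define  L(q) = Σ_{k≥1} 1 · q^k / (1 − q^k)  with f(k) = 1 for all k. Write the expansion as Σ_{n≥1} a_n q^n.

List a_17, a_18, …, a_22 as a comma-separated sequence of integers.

2, 6, 2, 6, 4, 4

[q^17] f(1)=1,f(17)=1 ⇒ 2
n=18: 18·1 9·2 6·3 3·6 2·9 1·18  f→[1+1+1+1+1+1]=6
[q^19] f(1)=1,f(19)=1 ⇒ 2
q^20  k|20↦f(k): 20:1 10:1 5:1 4:1 2:1 1:1  a_20=6
q^21  k|21↦f(k): 21:1 7:1 3:1 1:1  a_21=4
d|22:{22,11,2,1}  Σf=1+1+1+1=4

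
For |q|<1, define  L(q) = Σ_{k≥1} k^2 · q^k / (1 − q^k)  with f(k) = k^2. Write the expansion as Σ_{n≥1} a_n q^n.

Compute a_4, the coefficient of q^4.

a_4 = 21

q^4  k|4↦f(k): 4:16 2:4 1:1  a_4=21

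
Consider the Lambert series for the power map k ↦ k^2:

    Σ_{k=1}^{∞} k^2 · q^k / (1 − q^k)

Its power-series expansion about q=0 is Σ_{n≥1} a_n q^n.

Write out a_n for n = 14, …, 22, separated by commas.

d|14:{14,7,2,1}  Σf=196+49+4+1=250
q^15  k|15↦f(k): 15:225 5:25 3:9 1:1  a_15=260
q^16  k|16↦f(k): 16:256 8:64 4:16 2:4 1:1  a_16=341
q^17  k|17↦f(k): 1:1 17:289  a_17=290
d|18:{1,2,3,6,9,18}  Σf=1+4+9+36+81+324=455
q^19  k|19↦f(k): 19:361 1:1  a_19=362
[q^20] f(20)=400,f(10)=100,f(5)=25,f(4)=16,f(2)=4,f(1)=1 ⇒ 546
n=21: 1·21 3·7 7·3 21·1  f→[1+9+49+441]=500
q^22  k|22↦f(k): 22:484 11:121 2:4 1:1  a_22=610

250, 260, 341, 290, 455, 362, 546, 500, 610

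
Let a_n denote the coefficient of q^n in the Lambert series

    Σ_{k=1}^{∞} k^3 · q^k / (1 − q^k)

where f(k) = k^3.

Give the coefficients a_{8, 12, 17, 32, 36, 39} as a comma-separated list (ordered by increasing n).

585, 2044, 4914, 37449, 55261, 61544

d|8:{1,2,4,8}  Σf=1+8+64+512=585
d|12:{1,2,3,4,6,12}  Σf=1+8+27+64+216+1728=2044
d|17:{1,17}  Σf=1+4913=4914
d|32:{32,16,8,4,2,1}  Σf=32768+4096+512+64+8+1=37449
q^36  k|36↦f(k): 1:1 2:8 3:27 4:64 6:216 9:729 12:1728 18:5832 36:46656  a_36=55261
n=39: 39·1 13·3 3·13 1·39  f→[59319+2197+27+1]=61544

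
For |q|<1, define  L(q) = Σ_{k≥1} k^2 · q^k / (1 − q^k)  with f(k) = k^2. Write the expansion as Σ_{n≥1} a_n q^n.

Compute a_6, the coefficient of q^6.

q^6  k|6↦f(k): 1:1 2:4 3:9 6:36  a_6=50

a_6 = 50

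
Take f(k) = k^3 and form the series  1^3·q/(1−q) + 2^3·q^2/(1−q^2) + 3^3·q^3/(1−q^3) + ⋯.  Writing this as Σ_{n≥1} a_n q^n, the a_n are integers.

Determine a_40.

a_40 = 73710

[q^40] f(40)=64000,f(20)=8000,f(10)=1000,f(8)=512,f(5)=125,f(4)=64,f(2)=8,f(1)=1 ⇒ 73710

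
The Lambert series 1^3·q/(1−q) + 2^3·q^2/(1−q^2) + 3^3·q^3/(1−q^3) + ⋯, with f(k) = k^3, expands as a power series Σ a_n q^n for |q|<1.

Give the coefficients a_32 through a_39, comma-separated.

q^32  k|32↦f(k): 1:1 2:8 4:64 8:512 16:4096 32:32768  a_32=37449
[q^33] f(33)=35937,f(11)=1331,f(3)=27,f(1)=1 ⇒ 37296
d|34:{1,2,17,34}  Σf=1+8+4913+39304=44226
n=35: 1·35 5·7 7·5 35·1  f→[1+125+343+42875]=43344
n=36: 1·36 2·18 3·12 4·9 6·6 9·4 12·3 18·2 36·1  f→[1+8+27+64+216+729+1728+5832+46656]=55261
q^37  k|37↦f(k): 1:1 37:50653  a_37=50654
q^38  k|38↦f(k): 38:54872 19:6859 2:8 1:1  a_38=61740
n=39: 39·1 13·3 3·13 1·39  f→[59319+2197+27+1]=61544

37449, 37296, 44226, 43344, 55261, 50654, 61740, 61544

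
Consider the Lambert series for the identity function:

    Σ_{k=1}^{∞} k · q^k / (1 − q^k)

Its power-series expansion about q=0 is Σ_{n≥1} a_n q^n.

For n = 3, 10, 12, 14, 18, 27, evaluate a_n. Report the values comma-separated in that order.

q^3  k|3↦f(k): 3:3 1:1  a_3=4
q^10  k|10↦f(k): 1:1 2:2 5:5 10:10  a_10=18
n=12: 12·1 6·2 4·3 3·4 2·6 1·12  f→[12+6+4+3+2+1]=28
q^14  k|14↦f(k): 1:1 2:2 7:7 14:14  a_14=24
n=18: 1·18 2·9 3·6 6·3 9·2 18·1  f→[1+2+3+6+9+18]=39
q^27  k|27↦f(k): 1:1 3:3 9:9 27:27  a_27=40

4, 18, 28, 24, 39, 40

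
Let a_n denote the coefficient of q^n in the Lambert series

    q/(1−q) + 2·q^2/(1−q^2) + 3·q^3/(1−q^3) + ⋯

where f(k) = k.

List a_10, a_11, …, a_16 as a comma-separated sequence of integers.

18, 12, 28, 14, 24, 24, 31

n=10: 10·1 5·2 2·5 1·10  f→[10+5+2+1]=18
n=11: 1·11 11·1  f→[1+11]=12
q^12  k|12↦f(k): 1:1 2:2 3:3 4:4 6:6 12:12  a_12=28
n=13: 1·13 13·1  f→[1+13]=14
d|14:{14,7,2,1}  Σf=14+7+2+1=24
n=15: 1·15 3·5 5·3 15·1  f→[1+3+5+15]=24
n=16: 1·16 2·8 4·4 8·2 16·1  f→[1+2+4+8+16]=31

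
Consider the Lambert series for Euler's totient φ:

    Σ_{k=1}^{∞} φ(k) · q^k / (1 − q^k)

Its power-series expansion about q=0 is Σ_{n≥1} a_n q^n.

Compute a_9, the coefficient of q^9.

n=9: 9·1 3·3 1·9  φ→[6+2+1]=9

a_9 = 9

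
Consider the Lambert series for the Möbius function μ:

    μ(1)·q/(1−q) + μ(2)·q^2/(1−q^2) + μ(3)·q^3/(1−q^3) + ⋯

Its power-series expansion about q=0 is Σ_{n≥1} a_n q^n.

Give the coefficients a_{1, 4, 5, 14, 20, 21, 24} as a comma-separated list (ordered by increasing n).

1, 0, 0, 0, 0, 0, 0

d|1:{1}  Σμ=1=1
n=4: 4·1 2·2 1·4  μ→[0+(-1)+1]=0
d|5:{5,1}  Σμ=(-1)+1=0
q^14  k|14↦μ(k): 14:1 7:-1 2:-1 1:1  a_14=0
q^20  k|20↦μ(k): 20:0 10:1 5:-1 4:0 2:-1 1:1  a_20=0
d|21:{1,3,7,21}  Σμ=1+(-1)+(-1)+1=0
n=24: 1·24 2·12 3·8 4·6 6·4 8·3 12·2 24·1  μ→[1+(-1)+(-1)+0+1+0+0+0]=0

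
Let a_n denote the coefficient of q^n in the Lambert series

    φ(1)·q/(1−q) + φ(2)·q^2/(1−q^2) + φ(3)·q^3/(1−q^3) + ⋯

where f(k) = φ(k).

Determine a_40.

q^40  k|40↦φ(k): 1:1 2:1 4:2 5:4 8:4 10:4 20:8 40:16  a_40=40

a_40 = 40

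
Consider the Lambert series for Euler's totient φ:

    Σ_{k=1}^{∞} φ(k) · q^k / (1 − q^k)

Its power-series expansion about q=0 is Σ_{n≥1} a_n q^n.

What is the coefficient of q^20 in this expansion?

q^20  k|20↦φ(k): 1:1 2:1 4:2 5:4 10:4 20:8  a_20=20

a_20 = 20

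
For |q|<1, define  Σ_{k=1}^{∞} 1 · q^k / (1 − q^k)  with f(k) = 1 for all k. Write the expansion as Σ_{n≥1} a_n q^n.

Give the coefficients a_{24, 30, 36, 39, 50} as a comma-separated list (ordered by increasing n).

q^24  k|24↦f(k): 24:1 12:1 8:1 6:1 4:1 3:1 2:1 1:1  a_24=8
[q^30] f(30)=1,f(15)=1,f(10)=1,f(6)=1,f(5)=1,f(3)=1,f(2)=1,f(1)=1 ⇒ 8
[q^36] f(36)=1,f(18)=1,f(12)=1,f(9)=1,f(6)=1,f(4)=1,f(3)=1,f(2)=1,f(1)=1 ⇒ 9
q^39  k|39↦f(k): 39:1 13:1 3:1 1:1  a_39=4
[q^50] f(1)=1,f(2)=1,f(5)=1,f(10)=1,f(25)=1,f(50)=1 ⇒ 6

8, 8, 9, 4, 6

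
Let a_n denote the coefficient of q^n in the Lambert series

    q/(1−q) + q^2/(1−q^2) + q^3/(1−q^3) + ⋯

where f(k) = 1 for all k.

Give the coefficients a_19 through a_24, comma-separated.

2, 6, 4, 4, 2, 8

[q^19] f(19)=1,f(1)=1 ⇒ 2
d|20:{20,10,5,4,2,1}  Σf=1+1+1+1+1+1=6
q^21  k|21↦f(k): 21:1 7:1 3:1 1:1  a_21=4
q^22  k|22↦f(k): 22:1 11:1 2:1 1:1  a_22=4
d|23:{23,1}  Σf=1+1=2
n=24: 24·1 12·2 8·3 6·4 4·6 3·8 2·12 1·24  f→[1+1+1+1+1+1+1+1]=8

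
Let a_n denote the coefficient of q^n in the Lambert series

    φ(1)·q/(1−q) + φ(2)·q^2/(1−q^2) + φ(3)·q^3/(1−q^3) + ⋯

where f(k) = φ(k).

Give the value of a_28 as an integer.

[q^28] φ(1)=1,φ(2)=1,φ(4)=2,φ(7)=6,φ(14)=6,φ(28)=12 ⇒ 28

a_28 = 28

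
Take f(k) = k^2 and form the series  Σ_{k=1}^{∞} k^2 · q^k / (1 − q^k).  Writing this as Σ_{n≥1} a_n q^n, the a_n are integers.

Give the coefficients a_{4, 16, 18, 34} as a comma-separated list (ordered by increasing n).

n=4: 1·4 2·2 4·1  f→[1+4+16]=21
q^16  k|16↦f(k): 16:256 8:64 4:16 2:4 1:1  a_16=341
d|18:{18,9,6,3,2,1}  Σf=324+81+36+9+4+1=455
[q^34] f(1)=1,f(2)=4,f(17)=289,f(34)=1156 ⇒ 1450

21, 341, 455, 1450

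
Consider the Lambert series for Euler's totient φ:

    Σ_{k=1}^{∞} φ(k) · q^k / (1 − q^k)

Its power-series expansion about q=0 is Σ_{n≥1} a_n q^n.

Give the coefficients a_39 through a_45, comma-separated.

d|39:{1,3,13,39}  Σφ=1+2+12+24=39
q^40  k|40↦φ(k): 1:1 2:1 4:2 5:4 8:4 10:4 20:8 40:16  a_40=40
n=41: 41·1 1·41  φ→[40+1]=41
q^42  k|42↦φ(k): 42:12 21:12 14:6 7:6 6:2 3:2 2:1 1:1  a_42=42
d|43:{43,1}  Σφ=42+1=43
q^44  k|44↦φ(k): 44:20 22:10 11:10 4:2 2:1 1:1  a_44=44
q^45  k|45↦φ(k): 1:1 3:2 5:4 9:6 15:8 45:24  a_45=45

39, 40, 41, 42, 43, 44, 45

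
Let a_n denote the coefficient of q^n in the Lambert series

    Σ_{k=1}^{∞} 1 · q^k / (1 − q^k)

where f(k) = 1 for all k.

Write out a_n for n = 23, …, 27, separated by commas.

2, 8, 3, 4, 4

q^23  k|23↦f(k): 1:1 23:1  a_23=2
n=24: 1·24 2·12 3·8 4·6 6·4 8·3 12·2 24·1  f→[1+1+1+1+1+1+1+1]=8
d|25:{1,5,25}  Σf=1+1+1=3
q^26  k|26↦f(k): 26:1 13:1 2:1 1:1  a_26=4
[q^27] f(1)=1,f(3)=1,f(9)=1,f(27)=1 ⇒ 4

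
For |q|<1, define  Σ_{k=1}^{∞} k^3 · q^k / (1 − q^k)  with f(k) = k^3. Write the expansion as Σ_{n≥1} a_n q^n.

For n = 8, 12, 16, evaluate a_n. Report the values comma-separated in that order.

n=8: 1·8 2·4 4·2 8·1  f→[1+8+64+512]=585
n=12: 1·12 2·6 3·4 4·3 6·2 12·1  f→[1+8+27+64+216+1728]=2044
n=16: 16·1 8·2 4·4 2·8 1·16  f→[4096+512+64+8+1]=4681

585, 2044, 4681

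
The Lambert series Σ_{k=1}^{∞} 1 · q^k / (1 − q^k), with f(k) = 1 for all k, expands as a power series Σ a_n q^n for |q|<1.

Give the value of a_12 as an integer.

a_12 = 6

d|12:{12,6,4,3,2,1}  Σf=1+1+1+1+1+1=6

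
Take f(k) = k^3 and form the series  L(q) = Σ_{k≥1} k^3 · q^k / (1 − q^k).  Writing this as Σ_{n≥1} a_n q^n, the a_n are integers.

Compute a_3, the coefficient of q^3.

a_3 = 28

q^3  k|3↦f(k): 3:27 1:1  a_3=28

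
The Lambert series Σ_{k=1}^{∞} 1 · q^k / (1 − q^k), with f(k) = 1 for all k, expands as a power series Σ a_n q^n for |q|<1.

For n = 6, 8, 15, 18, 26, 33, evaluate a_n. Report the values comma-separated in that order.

d|6:{6,3,2,1}  Σf=1+1+1+1=4
[q^8] f(1)=1,f(2)=1,f(4)=1,f(8)=1 ⇒ 4
n=15: 15·1 5·3 3·5 1·15  f→[1+1+1+1]=4
q^18  k|18↦f(k): 18:1 9:1 6:1 3:1 2:1 1:1  a_18=6
n=26: 1·26 2·13 13·2 26·1  f→[1+1+1+1]=4
d|33:{33,11,3,1}  Σf=1+1+1+1=4

4, 4, 4, 6, 4, 4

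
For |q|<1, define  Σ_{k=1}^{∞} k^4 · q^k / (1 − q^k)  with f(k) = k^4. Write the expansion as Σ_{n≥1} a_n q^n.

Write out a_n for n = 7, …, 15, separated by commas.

2402, 4369, 6643, 10642, 14642, 22386, 28562, 40834, 51332

d|7:{7,1}  Σf=2401+1=2402
n=8: 8·1 4·2 2·4 1·8  f→[4096+256+16+1]=4369
n=9: 1·9 3·3 9·1  f→[1+81+6561]=6643
[q^10] f(1)=1,f(2)=16,f(5)=625,f(10)=10000 ⇒ 10642
q^11  k|11↦f(k): 11:14641 1:1  a_11=14642
[q^12] f(12)=20736,f(6)=1296,f(4)=256,f(3)=81,f(2)=16,f(1)=1 ⇒ 22386
d|13:{13,1}  Σf=28561+1=28562
[q^14] f(1)=1,f(2)=16,f(7)=2401,f(14)=38416 ⇒ 40834
[q^15] f(1)=1,f(3)=81,f(5)=625,f(15)=50625 ⇒ 51332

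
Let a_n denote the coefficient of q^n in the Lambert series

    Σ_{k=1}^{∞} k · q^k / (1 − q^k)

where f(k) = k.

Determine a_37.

a_37 = 38

q^37  k|37↦f(k): 1:1 37:37  a_37=38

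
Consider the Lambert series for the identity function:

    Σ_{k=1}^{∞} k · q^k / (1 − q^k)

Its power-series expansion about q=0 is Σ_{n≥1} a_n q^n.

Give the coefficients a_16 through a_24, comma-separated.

q^16  k|16↦f(k): 16:16 8:8 4:4 2:2 1:1  a_16=31
[q^17] f(17)=17,f(1)=1 ⇒ 18
n=18: 18·1 9·2 6·3 3·6 2·9 1·18  f→[18+9+6+3+2+1]=39
d|19:{1,19}  Σf=1+19=20
d|20:{1,2,4,5,10,20}  Σf=1+2+4+5+10+20=42
q^21  k|21↦f(k): 21:21 7:7 3:3 1:1  a_21=32
n=22: 22·1 11·2 2·11 1·22  f→[22+11+2+1]=36
[q^23] f(23)=23,f(1)=1 ⇒ 24
d|24:{1,2,3,4,6,8,12,24}  Σf=1+2+3+4+6+8+12+24=60

31, 18, 39, 20, 42, 32, 36, 24, 60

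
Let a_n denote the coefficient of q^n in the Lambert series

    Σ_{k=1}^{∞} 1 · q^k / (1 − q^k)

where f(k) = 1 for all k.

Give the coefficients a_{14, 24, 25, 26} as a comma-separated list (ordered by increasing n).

4, 8, 3, 4

q^14  k|14↦f(k): 1:1 2:1 7:1 14:1  a_14=4
n=24: 24·1 12·2 8·3 6·4 4·6 3·8 2·12 1·24  f→[1+1+1+1+1+1+1+1]=8
n=25: 1·25 5·5 25·1  f→[1+1+1]=3
d|26:{1,2,13,26}  Σf=1+1+1+1=4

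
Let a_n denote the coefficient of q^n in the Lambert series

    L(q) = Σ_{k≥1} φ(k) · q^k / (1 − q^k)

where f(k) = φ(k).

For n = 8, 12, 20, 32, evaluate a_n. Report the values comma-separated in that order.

d|8:{8,4,2,1}  Σφ=4+2+1+1=8
d|12:{12,6,4,3,2,1}  Σφ=4+2+2+2+1+1=12
d|20:{1,2,4,5,10,20}  Σφ=1+1+2+4+4+8=20
d|32:{32,16,8,4,2,1}  Σφ=16+8+4+2+1+1=32

8, 12, 20, 32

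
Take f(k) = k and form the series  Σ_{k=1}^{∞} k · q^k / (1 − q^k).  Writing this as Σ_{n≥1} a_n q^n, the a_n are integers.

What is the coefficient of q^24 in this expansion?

a_24 = 60

n=24: 24·1 12·2 8·3 6·4 4·6 3·8 2·12 1·24  f→[24+12+8+6+4+3+2+1]=60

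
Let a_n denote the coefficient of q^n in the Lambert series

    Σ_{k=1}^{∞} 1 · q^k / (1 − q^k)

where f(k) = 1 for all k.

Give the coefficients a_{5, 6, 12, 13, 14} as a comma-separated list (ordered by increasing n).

d|5:{5,1}  Σf=1+1=2
q^6  k|6↦f(k): 1:1 2:1 3:1 6:1  a_6=4
d|12:{1,2,3,4,6,12}  Σf=1+1+1+1+1+1=6
d|13:{1,13}  Σf=1+1=2
q^14  k|14↦f(k): 14:1 7:1 2:1 1:1  a_14=4

2, 4, 6, 2, 4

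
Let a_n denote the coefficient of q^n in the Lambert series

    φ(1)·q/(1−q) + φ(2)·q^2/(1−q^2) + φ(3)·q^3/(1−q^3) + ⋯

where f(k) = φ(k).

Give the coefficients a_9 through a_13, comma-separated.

n=9: 1·9 3·3 9·1  φ→[1+2+6]=9
q^10  k|10↦φ(k): 10:4 5:4 2:1 1:1  a_10=10
n=11: 11·1 1·11  φ→[10+1]=11
d|12:{12,6,4,3,2,1}  Σφ=4+2+2+2+1+1=12
q^13  k|13↦φ(k): 13:12 1:1  a_13=13

9, 10, 11, 12, 13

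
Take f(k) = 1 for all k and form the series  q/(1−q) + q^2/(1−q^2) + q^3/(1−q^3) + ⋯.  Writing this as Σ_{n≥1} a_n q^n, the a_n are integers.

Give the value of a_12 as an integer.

a_12 = 6

n=12: 1·12 2·6 3·4 4·3 6·2 12·1  f→[1+1+1+1+1+1]=6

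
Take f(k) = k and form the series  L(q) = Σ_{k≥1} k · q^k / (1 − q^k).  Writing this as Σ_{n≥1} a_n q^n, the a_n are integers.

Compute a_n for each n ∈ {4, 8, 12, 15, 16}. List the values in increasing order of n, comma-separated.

7, 15, 28, 24, 31

d|4:{4,2,1}  Σf=4+2+1=7
q^8  k|8↦f(k): 1:1 2:2 4:4 8:8  a_8=15
[q^12] f(12)=12,f(6)=6,f(4)=4,f(3)=3,f(2)=2,f(1)=1 ⇒ 28
q^15  k|15↦f(k): 15:15 5:5 3:3 1:1  a_15=24
q^16  k|16↦f(k): 16:16 8:8 4:4 2:2 1:1  a_16=31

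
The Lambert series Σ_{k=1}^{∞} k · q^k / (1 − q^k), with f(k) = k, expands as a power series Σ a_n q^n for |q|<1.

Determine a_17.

a_17 = 18

[q^17] f(17)=17,f(1)=1 ⇒ 18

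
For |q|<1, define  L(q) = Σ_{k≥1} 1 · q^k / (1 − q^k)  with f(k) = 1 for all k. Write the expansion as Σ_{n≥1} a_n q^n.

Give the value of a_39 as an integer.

a_39 = 4

d|39:{39,13,3,1}  Σf=1+1+1+1=4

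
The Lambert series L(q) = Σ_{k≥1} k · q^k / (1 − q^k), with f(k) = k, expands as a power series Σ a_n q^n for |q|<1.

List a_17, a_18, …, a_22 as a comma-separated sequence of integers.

18, 39, 20, 42, 32, 36

[q^17] f(17)=17,f(1)=1 ⇒ 18
d|18:{18,9,6,3,2,1}  Σf=18+9+6+3+2+1=39
d|19:{19,1}  Σf=19+1=20
n=20: 1·20 2·10 4·5 5·4 10·2 20·1  f→[1+2+4+5+10+20]=42
d|21:{21,7,3,1}  Σf=21+7+3+1=32
[q^22] f(1)=1,f(2)=2,f(11)=11,f(22)=22 ⇒ 36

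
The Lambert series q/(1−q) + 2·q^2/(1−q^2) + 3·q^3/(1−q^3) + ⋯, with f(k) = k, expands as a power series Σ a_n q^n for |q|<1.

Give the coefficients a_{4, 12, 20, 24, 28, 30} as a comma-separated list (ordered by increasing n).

7, 28, 42, 60, 56, 72

n=4: 1·4 2·2 4·1  f→[1+2+4]=7
q^12  k|12↦f(k): 1:1 2:2 3:3 4:4 6:6 12:12  a_12=28
q^20  k|20↦f(k): 20:20 10:10 5:5 4:4 2:2 1:1  a_20=42
[q^24] f(24)=24,f(12)=12,f(8)=8,f(6)=6,f(4)=4,f(3)=3,f(2)=2,f(1)=1 ⇒ 60
q^28  k|28↦f(k): 28:28 14:14 7:7 4:4 2:2 1:1  a_28=56
[q^30] f(30)=30,f(15)=15,f(10)=10,f(6)=6,f(5)=5,f(3)=3,f(2)=2,f(1)=1 ⇒ 72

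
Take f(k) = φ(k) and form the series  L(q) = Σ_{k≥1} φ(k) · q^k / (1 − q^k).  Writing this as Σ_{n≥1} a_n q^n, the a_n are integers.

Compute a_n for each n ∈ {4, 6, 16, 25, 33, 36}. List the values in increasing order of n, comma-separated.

q^4  k|4↦φ(k): 1:1 2:1 4:2  a_4=4
q^6  k|6↦φ(k): 1:1 2:1 3:2 6:2  a_6=6
d|16:{16,8,4,2,1}  Σφ=8+4+2+1+1=16
n=25: 1·25 5·5 25·1  φ→[1+4+20]=25
[q^33] φ(1)=1,φ(3)=2,φ(11)=10,φ(33)=20 ⇒ 33
n=36: 36·1 18·2 12·3 9·4 6·6 4·9 3·12 2·18 1·36  φ→[12+6+4+6+2+2+2+1+1]=36

4, 6, 16, 25, 33, 36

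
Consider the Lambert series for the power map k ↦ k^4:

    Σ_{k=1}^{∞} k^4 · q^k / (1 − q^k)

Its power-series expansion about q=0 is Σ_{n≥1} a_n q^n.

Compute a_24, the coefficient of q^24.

a_24 = 358258

d|24:{1,2,3,4,6,8,12,24}  Σf=1+16+81+256+1296+4096+20736+331776=358258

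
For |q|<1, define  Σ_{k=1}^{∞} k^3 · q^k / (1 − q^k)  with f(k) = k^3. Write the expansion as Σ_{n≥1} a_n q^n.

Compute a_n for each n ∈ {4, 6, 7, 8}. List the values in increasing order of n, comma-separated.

n=4: 4·1 2·2 1·4  f→[64+8+1]=73
n=6: 6·1 3·2 2·3 1·6  f→[216+27+8+1]=252
q^7  k|7↦f(k): 7:343 1:1  a_7=344
d|8:{1,2,4,8}  Σf=1+8+64+512=585

73, 252, 344, 585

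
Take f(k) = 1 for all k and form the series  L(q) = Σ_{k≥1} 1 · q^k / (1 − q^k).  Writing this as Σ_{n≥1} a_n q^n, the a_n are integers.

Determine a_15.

[q^15] f(15)=1,f(5)=1,f(3)=1,f(1)=1 ⇒ 4

a_15 = 4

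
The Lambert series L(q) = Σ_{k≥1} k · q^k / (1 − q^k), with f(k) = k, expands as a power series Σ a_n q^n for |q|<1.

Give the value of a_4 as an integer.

n=4: 1·4 2·2 4·1  f→[1+2+4]=7

a_4 = 7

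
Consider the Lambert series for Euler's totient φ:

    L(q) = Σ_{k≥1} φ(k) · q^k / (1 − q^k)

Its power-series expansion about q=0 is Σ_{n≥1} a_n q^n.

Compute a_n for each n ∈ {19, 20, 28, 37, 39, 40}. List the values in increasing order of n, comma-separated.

d|19:{1,19}  Σφ=1+18=19
d|20:{20,10,5,4,2,1}  Σφ=8+4+4+2+1+1=20
[q^28] φ(1)=1,φ(2)=1,φ(4)=2,φ(7)=6,φ(14)=6,φ(28)=12 ⇒ 28
[q^37] φ(1)=1,φ(37)=36 ⇒ 37
n=39: 39·1 13·3 3·13 1·39  φ→[24+12+2+1]=39
n=40: 1·40 2·20 4·10 5·8 8·5 10·4 20·2 40·1  φ→[1+1+2+4+4+4+8+16]=40

19, 20, 28, 37, 39, 40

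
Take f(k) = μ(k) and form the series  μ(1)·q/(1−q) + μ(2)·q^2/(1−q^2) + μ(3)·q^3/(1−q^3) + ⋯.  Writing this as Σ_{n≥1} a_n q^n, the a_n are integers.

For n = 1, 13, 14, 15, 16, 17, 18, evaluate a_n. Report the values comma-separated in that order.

1, 0, 0, 0, 0, 0, 0

[q^1] μ(1)=1 ⇒ 1
[q^13] μ(13)=-1,μ(1)=1 ⇒ 0
n=14: 1·14 2·7 7·2 14·1  μ→[1+(-1)+(-1)+1]=0
d|15:{1,3,5,15}  Σμ=1+(-1)+(-1)+1=0
[q^16] μ(1)=1,μ(2)=-1,μ(4)=0,μ(8)=0,μ(16)=0 ⇒ 0
q^17  k|17↦μ(k): 1:1 17:-1  a_17=0
[q^18] μ(1)=1,μ(2)=-1,μ(3)=-1,μ(6)=1,μ(9)=0,μ(18)=0 ⇒ 0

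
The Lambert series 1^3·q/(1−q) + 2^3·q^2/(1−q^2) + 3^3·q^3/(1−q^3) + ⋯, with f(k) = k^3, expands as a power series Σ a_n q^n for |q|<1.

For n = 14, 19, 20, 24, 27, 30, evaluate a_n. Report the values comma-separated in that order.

n=14: 14·1 7·2 2·7 1·14  f→[2744+343+8+1]=3096
d|19:{19,1}  Σf=6859+1=6860
n=20: 20·1 10·2 5·4 4·5 2·10 1·20  f→[8000+1000+125+64+8+1]=9198
q^24  k|24↦f(k): 1:1 2:8 3:27 4:64 6:216 8:512 12:1728 24:13824  a_24=16380
q^27  k|27↦f(k): 1:1 3:27 9:729 27:19683  a_27=20440
n=30: 1·30 2·15 3·10 5·6 6·5 10·3 15·2 30·1  f→[1+8+27+125+216+1000+3375+27000]=31752

3096, 6860, 9198, 16380, 20440, 31752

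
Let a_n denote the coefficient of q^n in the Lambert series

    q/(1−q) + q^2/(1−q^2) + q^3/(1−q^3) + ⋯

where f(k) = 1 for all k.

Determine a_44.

a_44 = 6

q^44  k|44↦f(k): 1:1 2:1 4:1 11:1 22:1 44:1  a_44=6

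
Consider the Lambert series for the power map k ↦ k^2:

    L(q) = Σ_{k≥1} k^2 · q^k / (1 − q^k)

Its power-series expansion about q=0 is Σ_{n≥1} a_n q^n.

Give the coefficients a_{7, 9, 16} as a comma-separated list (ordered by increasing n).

50, 91, 341

q^7  k|7↦f(k): 7:49 1:1  a_7=50
[q^9] f(9)=81,f(3)=9,f(1)=1 ⇒ 91
q^16  k|16↦f(k): 16:256 8:64 4:16 2:4 1:1  a_16=341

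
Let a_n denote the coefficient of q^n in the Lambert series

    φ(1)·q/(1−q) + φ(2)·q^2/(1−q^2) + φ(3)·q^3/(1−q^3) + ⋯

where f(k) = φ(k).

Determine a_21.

d|21:{21,7,3,1}  Σφ=12+6+2+1=21

a_21 = 21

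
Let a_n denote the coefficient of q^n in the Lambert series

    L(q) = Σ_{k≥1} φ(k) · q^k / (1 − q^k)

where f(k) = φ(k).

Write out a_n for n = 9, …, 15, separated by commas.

q^9  k|9↦φ(k): 1:1 3:2 9:6  a_9=9
[q^10] φ(1)=1,φ(2)=1,φ(5)=4,φ(10)=4 ⇒ 10
q^11  k|11↦φ(k): 1:1 11:10  a_11=11
[q^12] φ(1)=1,φ(2)=1,φ(3)=2,φ(4)=2,φ(6)=2,φ(12)=4 ⇒ 12
[q^13] φ(13)=12,φ(1)=1 ⇒ 13
q^14  k|14↦φ(k): 14:6 7:6 2:1 1:1  a_14=14
q^15  k|15↦φ(k): 1:1 3:2 5:4 15:8  a_15=15

9, 10, 11, 12, 13, 14, 15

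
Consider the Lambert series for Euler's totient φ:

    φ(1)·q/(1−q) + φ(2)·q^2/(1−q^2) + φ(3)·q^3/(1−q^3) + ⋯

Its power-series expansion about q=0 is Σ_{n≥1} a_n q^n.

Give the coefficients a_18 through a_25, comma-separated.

d|18:{1,2,3,6,9,18}  Σφ=1+1+2+2+6+6=18
[q^19] φ(1)=1,φ(19)=18 ⇒ 19
q^20  k|20↦φ(k): 1:1 2:1 4:2 5:4 10:4 20:8  a_20=20
q^21  k|21↦φ(k): 1:1 3:2 7:6 21:12  a_21=21
d|22:{22,11,2,1}  Σφ=10+10+1+1=22
[q^23] φ(1)=1,φ(23)=22 ⇒ 23
[q^24] φ(24)=8,φ(12)=4,φ(8)=4,φ(6)=2,φ(4)=2,φ(3)=2,φ(2)=1,φ(1)=1 ⇒ 24
[q^25] φ(1)=1,φ(5)=4,φ(25)=20 ⇒ 25

18, 19, 20, 21, 22, 23, 24, 25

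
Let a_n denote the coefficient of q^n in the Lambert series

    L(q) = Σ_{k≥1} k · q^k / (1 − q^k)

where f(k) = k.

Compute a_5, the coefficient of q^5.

d|5:{5,1}  Σf=5+1=6

a_5 = 6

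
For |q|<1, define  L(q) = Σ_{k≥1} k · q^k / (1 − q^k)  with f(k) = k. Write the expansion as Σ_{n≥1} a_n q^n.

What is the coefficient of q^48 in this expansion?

d|48:{48,24,16,12,8,6,4,3,2,1}  Σf=48+24+16+12+8+6+4+3+2+1=124

a_48 = 124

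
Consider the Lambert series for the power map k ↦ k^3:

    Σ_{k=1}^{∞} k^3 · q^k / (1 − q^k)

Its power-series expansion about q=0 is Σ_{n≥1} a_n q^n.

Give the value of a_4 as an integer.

a_4 = 73

q^4  k|4↦f(k): 4:64 2:8 1:1  a_4=73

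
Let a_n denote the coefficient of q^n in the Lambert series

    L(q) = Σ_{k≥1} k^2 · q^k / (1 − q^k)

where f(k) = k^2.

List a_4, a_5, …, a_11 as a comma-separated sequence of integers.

21, 26, 50, 50, 85, 91, 130, 122

q^4  k|4↦f(k): 1:1 2:4 4:16  a_4=21
q^5  k|5↦f(k): 1:1 5:25  a_5=26
q^6  k|6↦f(k): 6:36 3:9 2:4 1:1  a_6=50
[q^7] f(1)=1,f(7)=49 ⇒ 50
[q^8] f(8)=64,f(4)=16,f(2)=4,f(1)=1 ⇒ 85
d|9:{1,3,9}  Σf=1+9+81=91
[q^10] f(1)=1,f(2)=4,f(5)=25,f(10)=100 ⇒ 130
n=11: 1·11 11·1  f→[1+121]=122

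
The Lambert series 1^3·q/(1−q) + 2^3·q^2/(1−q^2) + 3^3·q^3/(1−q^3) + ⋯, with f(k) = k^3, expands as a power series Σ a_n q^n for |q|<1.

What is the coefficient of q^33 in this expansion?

a_33 = 37296

[q^33] f(1)=1,f(3)=27,f(11)=1331,f(33)=35937 ⇒ 37296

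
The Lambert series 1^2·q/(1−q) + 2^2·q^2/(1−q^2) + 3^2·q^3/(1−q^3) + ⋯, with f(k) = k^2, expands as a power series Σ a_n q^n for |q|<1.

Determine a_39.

d|39:{39,13,3,1}  Σf=1521+169+9+1=1700

a_39 = 1700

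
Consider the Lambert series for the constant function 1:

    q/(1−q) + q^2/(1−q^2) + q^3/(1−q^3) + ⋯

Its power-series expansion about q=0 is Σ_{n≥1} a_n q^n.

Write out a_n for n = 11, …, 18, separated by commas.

2, 6, 2, 4, 4, 5, 2, 6

q^11  k|11↦f(k): 1:1 11:1  a_11=2
n=12: 12·1 6·2 4·3 3·4 2·6 1·12  f→[1+1+1+1+1+1]=6
[q^13] f(13)=1,f(1)=1 ⇒ 2
n=14: 14·1 7·2 2·7 1·14  f→[1+1+1+1]=4
q^15  k|15↦f(k): 15:1 5:1 3:1 1:1  a_15=4
n=16: 1·16 2·8 4·4 8·2 16·1  f→[1+1+1+1+1]=5
[q^17] f(1)=1,f(17)=1 ⇒ 2
[q^18] f(1)=1,f(2)=1,f(3)=1,f(6)=1,f(9)=1,f(18)=1 ⇒ 6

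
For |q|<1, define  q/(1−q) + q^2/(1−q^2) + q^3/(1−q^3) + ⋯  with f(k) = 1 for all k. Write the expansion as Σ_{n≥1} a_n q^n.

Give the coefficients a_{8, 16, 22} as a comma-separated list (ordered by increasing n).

q^8  k|8↦f(k): 8:1 4:1 2:1 1:1  a_8=4
d|16:{16,8,4,2,1}  Σf=1+1+1+1+1=5
d|22:{1,2,11,22}  Σf=1+1+1+1=4

4, 5, 4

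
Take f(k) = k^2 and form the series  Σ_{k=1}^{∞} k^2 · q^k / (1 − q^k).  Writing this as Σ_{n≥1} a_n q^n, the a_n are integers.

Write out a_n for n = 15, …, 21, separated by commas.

[q^15] f(1)=1,f(3)=9,f(5)=25,f(15)=225 ⇒ 260
d|16:{1,2,4,8,16}  Σf=1+4+16+64+256=341
n=17: 17·1 1·17  f→[289+1]=290
[q^18] f(1)=1,f(2)=4,f(3)=9,f(6)=36,f(9)=81,f(18)=324 ⇒ 455
q^19  k|19↦f(k): 1:1 19:361  a_19=362
n=20: 20·1 10·2 5·4 4·5 2·10 1·20  f→[400+100+25+16+4+1]=546
[q^21] f(21)=441,f(7)=49,f(3)=9,f(1)=1 ⇒ 500

260, 341, 290, 455, 362, 546, 500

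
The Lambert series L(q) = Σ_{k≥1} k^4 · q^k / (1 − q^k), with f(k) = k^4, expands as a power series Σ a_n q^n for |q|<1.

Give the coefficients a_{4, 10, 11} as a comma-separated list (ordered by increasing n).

273, 10642, 14642

q^4  k|4↦f(k): 1:1 2:16 4:256  a_4=273
q^10  k|10↦f(k): 1:1 2:16 5:625 10:10000  a_10=10642
q^11  k|11↦f(k): 1:1 11:14641  a_11=14642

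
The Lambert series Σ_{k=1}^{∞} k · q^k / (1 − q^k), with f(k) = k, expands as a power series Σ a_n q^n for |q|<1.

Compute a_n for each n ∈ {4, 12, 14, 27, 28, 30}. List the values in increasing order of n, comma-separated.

[q^4] f(1)=1,f(2)=2,f(4)=4 ⇒ 7
q^12  k|12↦f(k): 12:12 6:6 4:4 3:3 2:2 1:1  a_12=28
q^14  k|14↦f(k): 1:1 2:2 7:7 14:14  a_14=24
[q^27] f(1)=1,f(3)=3,f(9)=9,f(27)=27 ⇒ 40
n=28: 1·28 2·14 4·7 7·4 14·2 28·1  f→[1+2+4+7+14+28]=56
n=30: 30·1 15·2 10·3 6·5 5·6 3·10 2·15 1·30  f→[30+15+10+6+5+3+2+1]=72

7, 28, 24, 40, 56, 72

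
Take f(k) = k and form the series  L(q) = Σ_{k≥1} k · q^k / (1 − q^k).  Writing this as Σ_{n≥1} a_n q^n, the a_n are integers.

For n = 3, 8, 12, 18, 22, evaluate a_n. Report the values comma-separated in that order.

q^3  k|3↦f(k): 1:1 3:3  a_3=4
q^8  k|8↦f(k): 8:8 4:4 2:2 1:1  a_8=15
[q^12] f(12)=12,f(6)=6,f(4)=4,f(3)=3,f(2)=2,f(1)=1 ⇒ 28
n=18: 1·18 2·9 3·6 6·3 9·2 18·1  f→[1+2+3+6+9+18]=39
q^22  k|22↦f(k): 22:22 11:11 2:2 1:1  a_22=36

4, 15, 28, 39, 36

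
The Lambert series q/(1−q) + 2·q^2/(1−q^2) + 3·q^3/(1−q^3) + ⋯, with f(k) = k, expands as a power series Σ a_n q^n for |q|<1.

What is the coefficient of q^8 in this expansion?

[q^8] f(8)=8,f(4)=4,f(2)=2,f(1)=1 ⇒ 15

a_8 = 15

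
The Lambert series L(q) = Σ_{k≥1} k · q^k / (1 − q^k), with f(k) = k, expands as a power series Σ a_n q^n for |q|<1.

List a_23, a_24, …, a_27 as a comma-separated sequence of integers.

n=23: 1·23 23·1  f→[1+23]=24
q^24  k|24↦f(k): 1:1 2:2 3:3 4:4 6:6 8:8 12:12 24:24  a_24=60
q^25  k|25↦f(k): 1:1 5:5 25:25  a_25=31
q^26  k|26↦f(k): 1:1 2:2 13:13 26:26  a_26=42
n=27: 1·27 3·9 9·3 27·1  f→[1+3+9+27]=40

24, 60, 31, 42, 40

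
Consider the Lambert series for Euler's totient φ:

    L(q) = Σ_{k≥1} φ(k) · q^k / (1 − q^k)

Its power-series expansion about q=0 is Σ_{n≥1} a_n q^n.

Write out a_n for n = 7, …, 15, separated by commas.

n=7: 7·1 1·7  φ→[6+1]=7
[q^8] φ(8)=4,φ(4)=2,φ(2)=1,φ(1)=1 ⇒ 8
n=9: 9·1 3·3 1·9  φ→[6+2+1]=9
n=10: 1·10 2·5 5·2 10·1  φ→[1+1+4+4]=10
[q^11] φ(11)=10,φ(1)=1 ⇒ 11
[q^12] φ(1)=1,φ(2)=1,φ(3)=2,φ(4)=2,φ(6)=2,φ(12)=4 ⇒ 12
d|13:{1,13}  Σφ=1+12=13
d|14:{1,2,7,14}  Σφ=1+1+6+6=14
q^15  k|15↦φ(k): 15:8 5:4 3:2 1:1  a_15=15

7, 8, 9, 10, 11, 12, 13, 14, 15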